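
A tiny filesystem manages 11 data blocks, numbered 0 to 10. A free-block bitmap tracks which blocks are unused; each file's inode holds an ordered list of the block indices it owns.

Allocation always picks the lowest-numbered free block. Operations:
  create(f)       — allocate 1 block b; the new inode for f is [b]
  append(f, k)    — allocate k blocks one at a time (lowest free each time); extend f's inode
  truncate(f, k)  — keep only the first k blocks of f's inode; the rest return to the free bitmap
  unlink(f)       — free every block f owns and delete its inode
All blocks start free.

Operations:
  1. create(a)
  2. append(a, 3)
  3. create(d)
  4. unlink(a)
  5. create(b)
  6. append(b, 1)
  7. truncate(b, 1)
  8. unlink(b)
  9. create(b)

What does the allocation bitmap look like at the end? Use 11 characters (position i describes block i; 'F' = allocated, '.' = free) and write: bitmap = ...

bitmap = F...F......

  1. create(a)  ⇒  F..........  {a→[0]}
  2. append(a, 3)  ⇒  FFFF.......  {a→[0, 1, 2, 3]}
  3. create(d)  ⇒  FFFFF......  {a→[0, 1, 2, 3]; d→[4]}
  4. unlink(a)  ⇒  ....F......  {d→[4]}
  5. create(b)  ⇒  F...F......  {b→[0]; d→[4]}
  6. append(b, 1)  ⇒  FF..F......  {b→[0, 1]; d→[4]}
  7. truncate(b, 1)  ⇒  F...F......  {b→[0]; d→[4]}
  8. unlink(b)  ⇒  ....F......  {d→[4]}
  9. create(b)  ⇒  F...F......  {b→[0]; d→[4]}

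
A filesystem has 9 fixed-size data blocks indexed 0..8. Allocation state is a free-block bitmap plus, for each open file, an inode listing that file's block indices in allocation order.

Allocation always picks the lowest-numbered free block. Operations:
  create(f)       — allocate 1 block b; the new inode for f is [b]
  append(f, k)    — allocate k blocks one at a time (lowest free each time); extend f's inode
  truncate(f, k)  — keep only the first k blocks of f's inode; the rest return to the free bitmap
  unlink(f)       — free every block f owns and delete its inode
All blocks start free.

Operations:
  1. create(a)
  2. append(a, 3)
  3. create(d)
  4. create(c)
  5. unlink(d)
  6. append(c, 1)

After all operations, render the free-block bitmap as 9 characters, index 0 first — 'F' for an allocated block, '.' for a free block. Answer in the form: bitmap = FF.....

after create(a) → a:[0]  free=[F........]
after append(a, 3) → a:[0, 1, 2, 3]  free=[FFFF.....]
after create(d) → a:[0, 1, 2, 3], d:[4]  free=[FFFFF....]
after create(c) → a:[0, 1, 2, 3], c:[5], d:[4]  free=[FFFFFF...]
after unlink(d) → a:[0, 1, 2, 3], c:[5]  free=[FFFF.F...]
after append(c, 1) → a:[0, 1, 2, 3], c:[5, 4]  free=[FFFFFF...]

bitmap = FFFFFF...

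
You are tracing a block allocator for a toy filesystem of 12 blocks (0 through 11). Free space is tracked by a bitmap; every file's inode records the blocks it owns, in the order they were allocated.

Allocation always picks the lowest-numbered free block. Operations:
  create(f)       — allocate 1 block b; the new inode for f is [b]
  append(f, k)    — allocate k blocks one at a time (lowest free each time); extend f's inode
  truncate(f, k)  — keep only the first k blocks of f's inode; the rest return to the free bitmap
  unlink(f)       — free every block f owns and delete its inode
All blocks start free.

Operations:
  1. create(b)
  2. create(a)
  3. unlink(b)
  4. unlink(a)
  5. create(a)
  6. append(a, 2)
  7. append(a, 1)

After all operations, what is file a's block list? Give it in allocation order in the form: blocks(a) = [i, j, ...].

blocks(a) = [0, 1, 2, 3]

[1] create(b) — b=0 (map F...........)
[2] create(a) — a=1 b=0 (map FF..........)
[3] unlink(b) — a=1 (map .F..........)
[4] unlink(a) —  (map ............)
[5] create(a) — a=0 (map F...........)
[6] append(a, 2) — a=0,1,2 (map FFF.........)
[7] append(a, 1) — a=0,1,2,3 (map FFFF........)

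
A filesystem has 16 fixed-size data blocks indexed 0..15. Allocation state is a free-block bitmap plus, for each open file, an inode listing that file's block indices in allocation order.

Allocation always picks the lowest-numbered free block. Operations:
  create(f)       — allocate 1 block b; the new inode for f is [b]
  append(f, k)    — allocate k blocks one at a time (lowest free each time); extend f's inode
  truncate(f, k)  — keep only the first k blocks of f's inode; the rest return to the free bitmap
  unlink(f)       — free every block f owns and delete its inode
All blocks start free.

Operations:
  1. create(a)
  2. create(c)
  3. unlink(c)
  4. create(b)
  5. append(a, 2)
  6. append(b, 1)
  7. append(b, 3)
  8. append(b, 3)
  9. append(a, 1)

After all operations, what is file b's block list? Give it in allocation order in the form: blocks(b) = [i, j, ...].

blocks(b) = [1, 4, 5, 6, 7, 8, 9, 10]

after create(a) → a:[0]  free=[F...............]
after create(c) → a:[0], c:[1]  free=[FF..............]
after unlink(c) → a:[0]  free=[F...............]
after create(b) → a:[0], b:[1]  free=[FF..............]
after append(a, 2) → a:[0, 2, 3], b:[1]  free=[FFFF............]
after append(b, 1) → a:[0, 2, 3], b:[1, 4]  free=[FFFFF...........]
after append(b, 3) → a:[0, 2, 3], b:[1, 4, 5, 6, 7]  free=[FFFFFFFF........]
after append(b, 3) → a:[0, 2, 3], b:[1, 4, 5, 6, 7, 8, 9, 10]  free=[FFFFFFFFFFF.....]
after append(a, 1) → a:[0, 2, 3, 11], b:[1, 4, 5, 6, 7, 8, 9, 10]  free=[FFFFFFFFFFFF....]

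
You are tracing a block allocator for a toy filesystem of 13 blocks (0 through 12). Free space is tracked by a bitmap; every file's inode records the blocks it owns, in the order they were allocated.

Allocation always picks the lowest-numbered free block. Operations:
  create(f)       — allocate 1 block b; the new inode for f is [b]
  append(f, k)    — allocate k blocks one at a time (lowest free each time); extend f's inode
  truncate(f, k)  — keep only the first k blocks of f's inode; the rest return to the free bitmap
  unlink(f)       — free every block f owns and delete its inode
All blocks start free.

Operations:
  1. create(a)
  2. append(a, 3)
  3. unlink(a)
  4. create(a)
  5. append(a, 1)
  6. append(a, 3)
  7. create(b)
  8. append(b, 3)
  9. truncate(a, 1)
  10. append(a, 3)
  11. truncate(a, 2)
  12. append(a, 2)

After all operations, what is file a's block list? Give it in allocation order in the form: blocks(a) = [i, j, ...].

after create(a) → a:[0]  free=[F............]
after append(a, 3) → a:[0, 1, 2, 3]  free=[FFFF.........]
after unlink(a) →   free=[.............]
after create(a) → a:[0]  free=[F............]
after append(a, 1) → a:[0, 1]  free=[FF...........]
after append(a, 3) → a:[0, 1, 2, 3, 4]  free=[FFFFF........]
after create(b) → a:[0, 1, 2, 3, 4], b:[5]  free=[FFFFFF.......]
after append(b, 3) → a:[0, 1, 2, 3, 4], b:[5, 6, 7, 8]  free=[FFFFFFFFF....]
after truncate(a, 1) → a:[0], b:[5, 6, 7, 8]  free=[F....FFFF....]
after append(a, 3) → a:[0, 1, 2, 3], b:[5, 6, 7, 8]  free=[FFFF.FFFF....]
after truncate(a, 2) → a:[0, 1], b:[5, 6, 7, 8]  free=[FF...FFFF....]
after append(a, 2) → a:[0, 1, 2, 3], b:[5, 6, 7, 8]  free=[FFFF.FFFF....]

blocks(a) = [0, 1, 2, 3]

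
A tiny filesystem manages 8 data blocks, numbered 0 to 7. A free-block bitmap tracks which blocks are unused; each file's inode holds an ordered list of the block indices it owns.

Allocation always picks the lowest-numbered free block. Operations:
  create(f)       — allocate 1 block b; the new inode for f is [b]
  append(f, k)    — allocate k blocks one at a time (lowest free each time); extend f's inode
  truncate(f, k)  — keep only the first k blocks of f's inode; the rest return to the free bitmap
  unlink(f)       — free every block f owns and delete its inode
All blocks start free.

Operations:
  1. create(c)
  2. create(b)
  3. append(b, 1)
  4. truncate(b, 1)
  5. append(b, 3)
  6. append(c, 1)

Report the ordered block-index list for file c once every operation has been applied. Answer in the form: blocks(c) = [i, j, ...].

blocks(c) = [0, 5]

create(c): bitmap=F....... | c=[0]
create(b): bitmap=FF...... | b=[1] c=[0]
append(b, 1): bitmap=FFF..... | b=[1, 2] c=[0]
truncate(b, 1): bitmap=FF...... | b=[1] c=[0]
append(b, 3): bitmap=FFFFF... | b=[1, 2, 3, 4] c=[0]
append(c, 1): bitmap=FFFFFF.. | b=[1, 2, 3, 4] c=[0, 5]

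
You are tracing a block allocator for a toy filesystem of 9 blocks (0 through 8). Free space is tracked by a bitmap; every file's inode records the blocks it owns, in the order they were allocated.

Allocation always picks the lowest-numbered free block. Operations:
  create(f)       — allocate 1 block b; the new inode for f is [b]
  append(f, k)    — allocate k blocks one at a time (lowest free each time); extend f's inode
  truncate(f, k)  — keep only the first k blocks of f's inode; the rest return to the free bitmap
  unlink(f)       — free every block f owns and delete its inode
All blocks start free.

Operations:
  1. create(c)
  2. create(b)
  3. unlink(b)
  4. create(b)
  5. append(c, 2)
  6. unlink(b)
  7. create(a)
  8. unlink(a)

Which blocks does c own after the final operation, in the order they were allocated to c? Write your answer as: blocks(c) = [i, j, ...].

blocks(c) = [0, 2, 3]

create(c): bitmap=F........ | c=[0]
create(b): bitmap=FF....... | b=[1] c=[0]
unlink(b): bitmap=F........ | c=[0]
create(b): bitmap=FF....... | b=[1] c=[0]
append(c, 2): bitmap=FFFF..... | b=[1] c=[0, 2, 3]
unlink(b): bitmap=F.FF..... | c=[0, 2, 3]
create(a): bitmap=FFFF..... | a=[1] c=[0, 2, 3]
unlink(a): bitmap=F.FF..... | c=[0, 2, 3]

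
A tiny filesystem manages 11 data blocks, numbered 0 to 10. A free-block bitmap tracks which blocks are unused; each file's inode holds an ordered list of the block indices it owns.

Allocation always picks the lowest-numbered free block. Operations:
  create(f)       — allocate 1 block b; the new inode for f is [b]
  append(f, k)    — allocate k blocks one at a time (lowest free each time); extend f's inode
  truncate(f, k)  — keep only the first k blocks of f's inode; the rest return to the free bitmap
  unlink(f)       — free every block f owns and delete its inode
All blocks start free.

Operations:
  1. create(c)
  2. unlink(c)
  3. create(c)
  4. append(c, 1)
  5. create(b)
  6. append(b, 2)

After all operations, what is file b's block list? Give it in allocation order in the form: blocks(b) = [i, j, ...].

blocks(b) = [2, 3, 4]

create(c): bitmap=F.......... | c=[0]
unlink(c): bitmap=........... | 
create(c): bitmap=F.......... | c=[0]
append(c, 1): bitmap=FF......... | c=[0, 1]
create(b): bitmap=FFF........ | b=[2] c=[0, 1]
append(b, 2): bitmap=FFFFF...... | b=[2, 3, 4] c=[0, 1]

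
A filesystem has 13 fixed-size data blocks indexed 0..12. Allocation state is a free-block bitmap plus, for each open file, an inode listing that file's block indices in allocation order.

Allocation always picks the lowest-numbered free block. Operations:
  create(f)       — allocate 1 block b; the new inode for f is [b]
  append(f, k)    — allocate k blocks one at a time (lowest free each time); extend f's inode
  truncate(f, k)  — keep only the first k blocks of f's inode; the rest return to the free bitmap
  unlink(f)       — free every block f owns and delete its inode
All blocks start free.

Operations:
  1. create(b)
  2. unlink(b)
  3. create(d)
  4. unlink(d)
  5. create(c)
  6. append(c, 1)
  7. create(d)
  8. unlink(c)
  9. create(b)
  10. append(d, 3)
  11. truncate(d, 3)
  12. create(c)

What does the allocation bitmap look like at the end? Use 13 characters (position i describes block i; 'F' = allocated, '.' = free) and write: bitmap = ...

bitmap = FFFFF........

  1. create(b)  ⇒  F............  {b→[0]}
  2. unlink(b)  ⇒  .............  {}
  3. create(d)  ⇒  F............  {d→[0]}
  4. unlink(d)  ⇒  .............  {}
  5. create(c)  ⇒  F............  {c→[0]}
  6. append(c, 1)  ⇒  FF...........  {c→[0, 1]}
  7. create(d)  ⇒  FFF..........  {c→[0, 1]; d→[2]}
  8. unlink(c)  ⇒  ..F..........  {d→[2]}
  9. create(b)  ⇒  F.F..........  {b→[0]; d→[2]}
  10. append(d, 3)  ⇒  FFFFF........  {b→[0]; d→[2, 1, 3, 4]}
  11. truncate(d, 3)  ⇒  FFFF.........  {b→[0]; d→[2, 1, 3]}
  12. create(c)  ⇒  FFFFF........  {b→[0]; c→[4]; d→[2, 1, 3]}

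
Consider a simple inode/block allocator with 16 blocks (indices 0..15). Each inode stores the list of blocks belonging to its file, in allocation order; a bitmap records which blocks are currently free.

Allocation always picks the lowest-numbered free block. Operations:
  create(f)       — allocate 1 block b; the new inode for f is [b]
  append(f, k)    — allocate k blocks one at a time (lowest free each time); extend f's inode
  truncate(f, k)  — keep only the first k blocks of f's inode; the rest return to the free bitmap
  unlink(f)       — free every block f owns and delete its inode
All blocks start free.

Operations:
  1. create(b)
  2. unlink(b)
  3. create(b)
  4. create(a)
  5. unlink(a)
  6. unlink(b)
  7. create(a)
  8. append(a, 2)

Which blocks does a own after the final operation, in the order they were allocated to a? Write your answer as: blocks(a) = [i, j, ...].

create(b): bitmap=F............... | b=[0]
unlink(b): bitmap=................ | 
create(b): bitmap=F............... | b=[0]
create(a): bitmap=FF.............. | a=[1] b=[0]
unlink(a): bitmap=F............... | b=[0]
unlink(b): bitmap=................ | 
create(a): bitmap=F............... | a=[0]
append(a, 2): bitmap=FFF............. | a=[0, 1, 2]

blocks(a) = [0, 1, 2]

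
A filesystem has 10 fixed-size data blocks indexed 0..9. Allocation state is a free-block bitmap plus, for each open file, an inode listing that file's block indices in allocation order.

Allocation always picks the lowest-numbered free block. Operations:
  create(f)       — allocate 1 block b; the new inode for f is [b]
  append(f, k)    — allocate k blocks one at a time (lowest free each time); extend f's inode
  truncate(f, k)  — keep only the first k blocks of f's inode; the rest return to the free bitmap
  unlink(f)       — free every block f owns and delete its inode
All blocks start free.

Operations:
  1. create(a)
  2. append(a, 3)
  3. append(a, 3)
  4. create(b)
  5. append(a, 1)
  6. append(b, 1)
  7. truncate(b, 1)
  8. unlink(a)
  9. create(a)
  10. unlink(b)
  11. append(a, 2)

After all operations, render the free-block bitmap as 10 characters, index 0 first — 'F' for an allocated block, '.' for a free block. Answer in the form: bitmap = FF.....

after create(a) → a:[0]  free=[F.........]
after append(a, 3) → a:[0, 1, 2, 3]  free=[FFFF......]
after append(a, 3) → a:[0, 1, 2, 3, 4, 5, 6]  free=[FFFFFFF...]
after create(b) → a:[0, 1, 2, 3, 4, 5, 6], b:[7]  free=[FFFFFFFF..]
after append(a, 1) → a:[0, 1, 2, 3, 4, 5, 6, 8], b:[7]  free=[FFFFFFFFF.]
after append(b, 1) → a:[0, 1, 2, 3, 4, 5, 6, 8], b:[7, 9]  free=[FFFFFFFFFF]
after truncate(b, 1) → a:[0, 1, 2, 3, 4, 5, 6, 8], b:[7]  free=[FFFFFFFFF.]
after unlink(a) → b:[7]  free=[.......F..]
after create(a) → a:[0], b:[7]  free=[F......F..]
after unlink(b) → a:[0]  free=[F.........]
after append(a, 2) → a:[0, 1, 2]  free=[FFF.......]

bitmap = FFF.......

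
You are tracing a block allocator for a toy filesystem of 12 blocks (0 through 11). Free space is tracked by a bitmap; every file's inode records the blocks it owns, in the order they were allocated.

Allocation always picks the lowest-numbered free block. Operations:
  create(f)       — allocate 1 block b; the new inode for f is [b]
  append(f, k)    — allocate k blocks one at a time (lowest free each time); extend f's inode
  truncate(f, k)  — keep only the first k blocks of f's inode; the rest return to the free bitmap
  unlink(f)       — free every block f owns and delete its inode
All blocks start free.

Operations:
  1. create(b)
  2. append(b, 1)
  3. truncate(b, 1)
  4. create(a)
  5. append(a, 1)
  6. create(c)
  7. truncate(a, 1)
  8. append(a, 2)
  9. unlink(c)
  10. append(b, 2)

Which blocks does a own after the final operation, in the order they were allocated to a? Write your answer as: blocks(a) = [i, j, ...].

create(b): bitmap=F........... | b=[0]
append(b, 1): bitmap=FF.......... | b=[0, 1]
truncate(b, 1): bitmap=F........... | b=[0]
create(a): bitmap=FF.......... | a=[1] b=[0]
append(a, 1): bitmap=FFF......... | a=[1, 2] b=[0]
create(c): bitmap=FFFF........ | a=[1, 2] b=[0] c=[3]
truncate(a, 1): bitmap=FF.F........ | a=[1] b=[0] c=[3]
append(a, 2): bitmap=FFFFF....... | a=[1, 2, 4] b=[0] c=[3]
unlink(c): bitmap=FFF.F....... | a=[1, 2, 4] b=[0]
append(b, 2): bitmap=FFFFFF...... | a=[1, 2, 4] b=[0, 3, 5]

blocks(a) = [1, 2, 4]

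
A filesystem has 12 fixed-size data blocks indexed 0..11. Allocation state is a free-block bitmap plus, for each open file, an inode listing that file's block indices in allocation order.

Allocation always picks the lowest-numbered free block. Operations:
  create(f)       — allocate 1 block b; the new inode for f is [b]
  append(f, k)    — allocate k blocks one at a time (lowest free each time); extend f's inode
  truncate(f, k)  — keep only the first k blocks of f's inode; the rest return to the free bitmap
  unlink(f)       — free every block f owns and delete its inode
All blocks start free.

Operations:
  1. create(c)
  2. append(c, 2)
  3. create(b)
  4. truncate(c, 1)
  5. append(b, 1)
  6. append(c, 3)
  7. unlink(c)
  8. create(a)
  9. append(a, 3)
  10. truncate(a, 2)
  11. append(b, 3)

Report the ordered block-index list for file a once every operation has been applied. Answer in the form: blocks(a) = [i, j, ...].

[1] create(c) — c=0 (map F...........)
[2] append(c, 2) — c=0,1,2 (map FFF.........)
[3] create(b) — b=3 c=0,1,2 (map FFFF........)
[4] truncate(c, 1) — b=3 c=0 (map F..F........)
[5] append(b, 1) — b=3,1 c=0 (map FF.F........)
[6] append(c, 3) — b=3,1 c=0,2,4,5 (map FFFFFF......)
[7] unlink(c) — b=3,1 (map .F.F........)
[8] create(a) — a=0 b=3,1 (map FF.F........)
[9] append(a, 3) — a=0,2,4,5 b=3,1 (map FFFFFF......)
[10] truncate(a, 2) — a=0,2 b=3,1 (map FFFF........)
[11] append(b, 3) — a=0,2 b=3,1,4,5,6 (map FFFFFFF.....)

blocks(a) = [0, 2]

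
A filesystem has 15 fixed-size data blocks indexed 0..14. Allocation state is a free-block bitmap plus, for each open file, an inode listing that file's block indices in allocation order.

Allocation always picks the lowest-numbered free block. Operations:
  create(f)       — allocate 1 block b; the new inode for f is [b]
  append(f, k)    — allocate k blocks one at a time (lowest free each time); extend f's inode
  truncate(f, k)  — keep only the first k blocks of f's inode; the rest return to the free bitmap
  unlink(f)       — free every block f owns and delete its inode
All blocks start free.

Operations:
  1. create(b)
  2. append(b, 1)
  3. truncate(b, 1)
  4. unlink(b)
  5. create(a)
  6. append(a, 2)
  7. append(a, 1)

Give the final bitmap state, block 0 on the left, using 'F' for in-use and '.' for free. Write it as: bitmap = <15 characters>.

bitmap = FFFF...........

create(b): bitmap=F.............. | b=[0]
append(b, 1): bitmap=FF............. | b=[0, 1]
truncate(b, 1): bitmap=F.............. | b=[0]
unlink(b): bitmap=............... | 
create(a): bitmap=F.............. | a=[0]
append(a, 2): bitmap=FFF............ | a=[0, 1, 2]
append(a, 1): bitmap=FFFF........... | a=[0, 1, 2, 3]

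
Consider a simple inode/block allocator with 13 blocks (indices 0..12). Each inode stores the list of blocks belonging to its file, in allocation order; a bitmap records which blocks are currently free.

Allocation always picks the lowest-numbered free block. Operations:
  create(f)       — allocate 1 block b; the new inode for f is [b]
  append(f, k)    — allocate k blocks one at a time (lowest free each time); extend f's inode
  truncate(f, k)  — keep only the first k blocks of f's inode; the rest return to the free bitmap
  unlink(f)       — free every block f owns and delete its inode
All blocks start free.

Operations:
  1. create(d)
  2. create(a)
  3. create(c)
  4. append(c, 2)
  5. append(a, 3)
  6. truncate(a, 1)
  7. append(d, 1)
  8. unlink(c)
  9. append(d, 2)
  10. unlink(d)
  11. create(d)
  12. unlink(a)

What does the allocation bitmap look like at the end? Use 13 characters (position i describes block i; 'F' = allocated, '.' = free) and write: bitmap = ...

  1. create(d)  ⇒  F............  {d→[0]}
  2. create(a)  ⇒  FF...........  {a→[1]; d→[0]}
  3. create(c)  ⇒  FFF..........  {a→[1]; c→[2]; d→[0]}
  4. append(c, 2)  ⇒  FFFFF........  {a→[1]; c→[2, 3, 4]; d→[0]}
  5. append(a, 3)  ⇒  FFFFFFFF.....  {a→[1, 5, 6, 7]; c→[2, 3, 4]; d→[0]}
  6. truncate(a, 1)  ⇒  FFFFF........  {a→[1]; c→[2, 3, 4]; d→[0]}
  7. append(d, 1)  ⇒  FFFFFF.......  {a→[1]; c→[2, 3, 4]; d→[0, 5]}
  8. unlink(c)  ⇒  FF...F.......  {a→[1]; d→[0, 5]}
  9. append(d, 2)  ⇒  FFFF.F.......  {a→[1]; d→[0, 5, 2, 3]}
  10. unlink(d)  ⇒  .F...........  {a→[1]}
  11. create(d)  ⇒  FF...........  {a→[1]; d→[0]}
  12. unlink(a)  ⇒  F............  {d→[0]}

bitmap = F............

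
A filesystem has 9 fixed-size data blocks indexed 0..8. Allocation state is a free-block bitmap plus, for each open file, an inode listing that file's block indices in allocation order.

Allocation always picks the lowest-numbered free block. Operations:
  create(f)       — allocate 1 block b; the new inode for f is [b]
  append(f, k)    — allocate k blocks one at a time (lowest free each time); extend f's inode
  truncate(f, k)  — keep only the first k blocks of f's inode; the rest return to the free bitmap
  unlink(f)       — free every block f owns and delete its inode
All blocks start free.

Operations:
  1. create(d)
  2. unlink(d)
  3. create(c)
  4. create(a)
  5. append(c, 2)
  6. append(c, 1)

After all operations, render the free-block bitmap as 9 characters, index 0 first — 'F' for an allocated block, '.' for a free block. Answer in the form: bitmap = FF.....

[1] create(d) — d=0 (map F........)
[2] unlink(d) —  (map .........)
[3] create(c) — c=0 (map F........)
[4] create(a) — a=1 c=0 (map FF.......)
[5] append(c, 2) — a=1 c=0,2,3 (map FFFF.....)
[6] append(c, 1) — a=1 c=0,2,3,4 (map FFFFF....)

bitmap = FFFFF....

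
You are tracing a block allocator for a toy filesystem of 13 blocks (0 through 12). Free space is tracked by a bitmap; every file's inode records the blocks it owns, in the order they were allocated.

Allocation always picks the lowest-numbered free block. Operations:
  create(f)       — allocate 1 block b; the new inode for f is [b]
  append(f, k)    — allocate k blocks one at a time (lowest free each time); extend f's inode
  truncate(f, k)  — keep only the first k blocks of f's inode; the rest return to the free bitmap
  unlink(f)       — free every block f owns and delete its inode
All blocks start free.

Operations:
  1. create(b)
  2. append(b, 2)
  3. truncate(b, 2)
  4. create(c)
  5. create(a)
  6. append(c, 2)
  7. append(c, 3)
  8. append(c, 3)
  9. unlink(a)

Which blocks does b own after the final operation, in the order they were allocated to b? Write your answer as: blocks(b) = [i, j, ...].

blocks(b) = [0, 1]

create(b): bitmap=F............ | b=[0]
append(b, 2): bitmap=FFF.......... | b=[0, 1, 2]
truncate(b, 2): bitmap=FF........... | b=[0, 1]
create(c): bitmap=FFF.......... | b=[0, 1] c=[2]
create(a): bitmap=FFFF......... | a=[3] b=[0, 1] c=[2]
append(c, 2): bitmap=FFFFFF....... | a=[3] b=[0, 1] c=[2, 4, 5]
append(c, 3): bitmap=FFFFFFFFF.... | a=[3] b=[0, 1] c=[2, 4, 5, 6, 7, 8]
append(c, 3): bitmap=FFFFFFFFFFFF. | a=[3] b=[0, 1] c=[2, 4, 5, 6, 7, 8, 9, 10, 11]
unlink(a): bitmap=FFF.FFFFFFFF. | b=[0, 1] c=[2, 4, 5, 6, 7, 8, 9, 10, 11]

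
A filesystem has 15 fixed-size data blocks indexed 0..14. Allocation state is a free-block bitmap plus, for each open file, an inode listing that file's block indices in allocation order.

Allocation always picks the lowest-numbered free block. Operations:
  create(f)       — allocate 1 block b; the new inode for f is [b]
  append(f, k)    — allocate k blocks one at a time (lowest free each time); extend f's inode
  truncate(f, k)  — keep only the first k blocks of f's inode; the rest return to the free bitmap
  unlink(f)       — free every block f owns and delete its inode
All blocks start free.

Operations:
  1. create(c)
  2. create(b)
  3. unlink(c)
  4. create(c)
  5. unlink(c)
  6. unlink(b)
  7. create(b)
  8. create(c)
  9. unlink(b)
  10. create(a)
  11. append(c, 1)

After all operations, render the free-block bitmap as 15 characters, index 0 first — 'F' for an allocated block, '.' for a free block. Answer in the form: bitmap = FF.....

  1. create(c)  ⇒  F..............  {c→[0]}
  2. create(b)  ⇒  FF.............  {b→[1]; c→[0]}
  3. unlink(c)  ⇒  .F.............  {b→[1]}
  4. create(c)  ⇒  FF.............  {b→[1]; c→[0]}
  5. unlink(c)  ⇒  .F.............  {b→[1]}
  6. unlink(b)  ⇒  ...............  {}
  7. create(b)  ⇒  F..............  {b→[0]}
  8. create(c)  ⇒  FF.............  {b→[0]; c→[1]}
  9. unlink(b)  ⇒  .F.............  {c→[1]}
  10. create(a)  ⇒  FF.............  {a→[0]; c→[1]}
  11. append(c, 1)  ⇒  FFF............  {a→[0]; c→[1, 2]}

bitmap = FFF............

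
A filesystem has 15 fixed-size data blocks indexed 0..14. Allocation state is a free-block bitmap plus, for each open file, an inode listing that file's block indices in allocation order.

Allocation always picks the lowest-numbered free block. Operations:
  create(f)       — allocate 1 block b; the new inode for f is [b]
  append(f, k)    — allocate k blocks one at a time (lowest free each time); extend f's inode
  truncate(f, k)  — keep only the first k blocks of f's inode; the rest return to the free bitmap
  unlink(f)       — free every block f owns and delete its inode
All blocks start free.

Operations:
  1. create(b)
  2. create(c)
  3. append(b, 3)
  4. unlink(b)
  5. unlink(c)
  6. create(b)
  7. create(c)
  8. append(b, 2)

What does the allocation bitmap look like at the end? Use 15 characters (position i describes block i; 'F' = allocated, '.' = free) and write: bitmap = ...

after create(b) → b:[0]  free=[F..............]
after create(c) → b:[0], c:[1]  free=[FF.............]
after append(b, 3) → b:[0, 2, 3, 4], c:[1]  free=[FFFFF..........]
after unlink(b) → c:[1]  free=[.F.............]
after unlink(c) →   free=[...............]
after create(b) → b:[0]  free=[F..............]
after create(c) → b:[0], c:[1]  free=[FF.............]
after append(b, 2) → b:[0, 2, 3], c:[1]  free=[FFFF...........]

bitmap = FFFF...........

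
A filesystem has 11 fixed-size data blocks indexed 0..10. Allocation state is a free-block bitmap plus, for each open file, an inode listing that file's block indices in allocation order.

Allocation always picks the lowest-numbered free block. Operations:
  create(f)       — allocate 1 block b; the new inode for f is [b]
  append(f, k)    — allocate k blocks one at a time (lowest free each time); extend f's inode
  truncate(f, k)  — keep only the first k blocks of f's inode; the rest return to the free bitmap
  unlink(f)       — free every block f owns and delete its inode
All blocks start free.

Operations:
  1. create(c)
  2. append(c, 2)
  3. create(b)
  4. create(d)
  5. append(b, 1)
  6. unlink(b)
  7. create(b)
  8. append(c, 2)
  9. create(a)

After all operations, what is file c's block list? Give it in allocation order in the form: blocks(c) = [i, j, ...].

  1. create(c)  ⇒  F..........  {c→[0]}
  2. append(c, 2)  ⇒  FFF........  {c→[0, 1, 2]}
  3. create(b)  ⇒  FFFF.......  {b→[3]; c→[0, 1, 2]}
  4. create(d)  ⇒  FFFFF......  {b→[3]; c→[0, 1, 2]; d→[4]}
  5. append(b, 1)  ⇒  FFFFFF.....  {b→[3, 5]; c→[0, 1, 2]; d→[4]}
  6. unlink(b)  ⇒  FFF.F......  {c→[0, 1, 2]; d→[4]}
  7. create(b)  ⇒  FFFFF......  {b→[3]; c→[0, 1, 2]; d→[4]}
  8. append(c, 2)  ⇒  FFFFFFF....  {b→[3]; c→[0, 1, 2, 5, 6]; d→[4]}
  9. create(a)  ⇒  FFFFFFFF...  {a→[7]; b→[3]; c→[0, 1, 2, 5, 6]; d→[4]}

blocks(c) = [0, 1, 2, 5, 6]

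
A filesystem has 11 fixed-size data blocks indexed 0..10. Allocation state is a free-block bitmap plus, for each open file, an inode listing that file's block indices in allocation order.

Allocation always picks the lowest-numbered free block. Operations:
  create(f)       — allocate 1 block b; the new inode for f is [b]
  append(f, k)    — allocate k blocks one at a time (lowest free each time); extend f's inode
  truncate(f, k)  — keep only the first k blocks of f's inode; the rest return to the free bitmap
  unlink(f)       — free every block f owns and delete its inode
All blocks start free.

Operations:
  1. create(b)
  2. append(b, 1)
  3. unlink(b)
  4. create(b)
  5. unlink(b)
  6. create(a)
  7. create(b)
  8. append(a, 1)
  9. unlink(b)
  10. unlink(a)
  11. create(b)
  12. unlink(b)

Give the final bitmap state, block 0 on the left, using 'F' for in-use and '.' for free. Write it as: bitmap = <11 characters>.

bitmap = ...........

after create(b) → b:[0]  free=[F..........]
after append(b, 1) → b:[0, 1]  free=[FF.........]
after unlink(b) →   free=[...........]
after create(b) → b:[0]  free=[F..........]
after unlink(b) →   free=[...........]
after create(a) → a:[0]  free=[F..........]
after create(b) → a:[0], b:[1]  free=[FF.........]
after append(a, 1) → a:[0, 2], b:[1]  free=[FFF........]
after unlink(b) → a:[0, 2]  free=[F.F........]
after unlink(a) →   free=[...........]
after create(b) → b:[0]  free=[F..........]
after unlink(b) →   free=[...........]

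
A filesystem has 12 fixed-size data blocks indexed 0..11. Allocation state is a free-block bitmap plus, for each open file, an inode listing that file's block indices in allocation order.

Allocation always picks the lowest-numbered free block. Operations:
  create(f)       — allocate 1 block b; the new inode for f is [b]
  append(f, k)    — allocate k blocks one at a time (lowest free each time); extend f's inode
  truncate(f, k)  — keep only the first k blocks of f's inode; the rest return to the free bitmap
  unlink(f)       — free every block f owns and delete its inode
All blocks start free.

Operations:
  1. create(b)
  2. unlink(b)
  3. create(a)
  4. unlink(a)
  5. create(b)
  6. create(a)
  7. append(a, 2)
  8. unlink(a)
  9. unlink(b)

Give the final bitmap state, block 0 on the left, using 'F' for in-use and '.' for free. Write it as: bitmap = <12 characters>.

bitmap = ............

  1. create(b)  ⇒  F...........  {b→[0]}
  2. unlink(b)  ⇒  ............  {}
  3. create(a)  ⇒  F...........  {a→[0]}
  4. unlink(a)  ⇒  ............  {}
  5. create(b)  ⇒  F...........  {b→[0]}
  6. create(a)  ⇒  FF..........  {a→[1]; b→[0]}
  7. append(a, 2)  ⇒  FFFF........  {a→[1, 2, 3]; b→[0]}
  8. unlink(a)  ⇒  F...........  {b→[0]}
  9. unlink(b)  ⇒  ............  {}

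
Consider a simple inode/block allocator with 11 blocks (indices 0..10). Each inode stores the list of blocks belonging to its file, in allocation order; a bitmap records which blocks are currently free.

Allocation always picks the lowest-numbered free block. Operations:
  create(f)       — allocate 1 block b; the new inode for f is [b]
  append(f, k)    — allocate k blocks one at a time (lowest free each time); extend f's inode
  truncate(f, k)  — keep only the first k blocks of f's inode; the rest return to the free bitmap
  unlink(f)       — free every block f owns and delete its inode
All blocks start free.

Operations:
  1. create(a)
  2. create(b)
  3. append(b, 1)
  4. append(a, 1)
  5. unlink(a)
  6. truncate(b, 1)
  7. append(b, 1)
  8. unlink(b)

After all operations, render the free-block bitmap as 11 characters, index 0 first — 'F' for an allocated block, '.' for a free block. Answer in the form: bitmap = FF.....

  1. create(a)  ⇒  F..........  {a→[0]}
  2. create(b)  ⇒  FF.........  {a→[0]; b→[1]}
  3. append(b, 1)  ⇒  FFF........  {a→[0]; b→[1, 2]}
  4. append(a, 1)  ⇒  FFFF.......  {a→[0, 3]; b→[1, 2]}
  5. unlink(a)  ⇒  .FF........  {b→[1, 2]}
  6. truncate(b, 1)  ⇒  .F.........  {b→[1]}
  7. append(b, 1)  ⇒  FF.........  {b→[1, 0]}
  8. unlink(b)  ⇒  ...........  {}

bitmap = ...........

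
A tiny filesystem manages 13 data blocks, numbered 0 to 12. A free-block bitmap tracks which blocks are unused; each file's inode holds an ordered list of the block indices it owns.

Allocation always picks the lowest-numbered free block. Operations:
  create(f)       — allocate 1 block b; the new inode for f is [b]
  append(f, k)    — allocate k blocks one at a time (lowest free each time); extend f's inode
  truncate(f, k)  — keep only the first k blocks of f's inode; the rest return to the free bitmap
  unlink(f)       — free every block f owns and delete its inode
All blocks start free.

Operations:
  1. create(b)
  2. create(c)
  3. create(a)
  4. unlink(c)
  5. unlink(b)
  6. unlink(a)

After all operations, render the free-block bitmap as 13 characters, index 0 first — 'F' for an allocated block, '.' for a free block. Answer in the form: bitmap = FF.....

bitmap = .............

after create(b) → b:[0]  free=[F............]
after create(c) → b:[0], c:[1]  free=[FF...........]
after create(a) → a:[2], b:[0], c:[1]  free=[FFF..........]
after unlink(c) → a:[2], b:[0]  free=[F.F..........]
after unlink(b) → a:[2]  free=[..F..........]
after unlink(a) →   free=[.............]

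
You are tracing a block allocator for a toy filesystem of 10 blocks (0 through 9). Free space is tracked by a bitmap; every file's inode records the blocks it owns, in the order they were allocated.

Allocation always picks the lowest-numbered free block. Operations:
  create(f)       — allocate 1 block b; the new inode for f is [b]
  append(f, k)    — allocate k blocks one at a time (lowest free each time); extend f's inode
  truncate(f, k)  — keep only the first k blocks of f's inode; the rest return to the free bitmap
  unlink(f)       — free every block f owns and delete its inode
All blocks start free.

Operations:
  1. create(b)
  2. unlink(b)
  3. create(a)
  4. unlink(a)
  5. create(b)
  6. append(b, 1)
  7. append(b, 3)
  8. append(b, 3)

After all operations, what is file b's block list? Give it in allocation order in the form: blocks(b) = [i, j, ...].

create(b): bitmap=F......... | b=[0]
unlink(b): bitmap=.......... | 
create(a): bitmap=F......... | a=[0]
unlink(a): bitmap=.......... | 
create(b): bitmap=F......... | b=[0]
append(b, 1): bitmap=FF........ | b=[0, 1]
append(b, 3): bitmap=FFFFF..... | b=[0, 1, 2, 3, 4]
append(b, 3): bitmap=FFFFFFFF.. | b=[0, 1, 2, 3, 4, 5, 6, 7]

blocks(b) = [0, 1, 2, 3, 4, 5, 6, 7]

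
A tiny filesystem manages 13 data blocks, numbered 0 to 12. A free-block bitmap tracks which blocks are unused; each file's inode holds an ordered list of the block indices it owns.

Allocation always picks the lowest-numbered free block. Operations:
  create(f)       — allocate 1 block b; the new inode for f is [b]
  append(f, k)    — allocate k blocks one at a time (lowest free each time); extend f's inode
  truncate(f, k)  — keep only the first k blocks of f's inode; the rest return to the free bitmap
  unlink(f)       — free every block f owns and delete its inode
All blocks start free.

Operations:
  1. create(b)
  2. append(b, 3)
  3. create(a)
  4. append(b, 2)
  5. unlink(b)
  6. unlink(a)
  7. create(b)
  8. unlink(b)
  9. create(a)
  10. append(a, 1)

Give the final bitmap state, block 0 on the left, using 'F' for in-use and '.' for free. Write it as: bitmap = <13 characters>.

bitmap = FF...........

create(b): bitmap=F............ | b=[0]
append(b, 3): bitmap=FFFF......... | b=[0, 1, 2, 3]
create(a): bitmap=FFFFF........ | a=[4] b=[0, 1, 2, 3]
append(b, 2): bitmap=FFFFFFF...... | a=[4] b=[0, 1, 2, 3, 5, 6]
unlink(b): bitmap=....F........ | a=[4]
unlink(a): bitmap=............. | 
create(b): bitmap=F............ | b=[0]
unlink(b): bitmap=............. | 
create(a): bitmap=F............ | a=[0]
append(a, 1): bitmap=FF........... | a=[0, 1]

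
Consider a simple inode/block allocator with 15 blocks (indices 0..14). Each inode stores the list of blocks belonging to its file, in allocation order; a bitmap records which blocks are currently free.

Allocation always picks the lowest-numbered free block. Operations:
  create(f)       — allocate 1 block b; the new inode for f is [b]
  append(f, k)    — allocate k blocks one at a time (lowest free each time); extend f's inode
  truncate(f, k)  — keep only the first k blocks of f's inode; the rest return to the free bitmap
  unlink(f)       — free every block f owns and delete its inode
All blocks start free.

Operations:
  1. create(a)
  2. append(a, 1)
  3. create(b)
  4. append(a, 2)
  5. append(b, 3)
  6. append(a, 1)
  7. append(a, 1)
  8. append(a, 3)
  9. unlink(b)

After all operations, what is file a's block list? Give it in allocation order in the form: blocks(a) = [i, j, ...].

blocks(a) = [0, 1, 3, 4, 8, 9, 10, 11, 12]

create(a): bitmap=F.............. | a=[0]
append(a, 1): bitmap=FF............. | a=[0, 1]
create(b): bitmap=FFF............ | a=[0, 1] b=[2]
append(a, 2): bitmap=FFFFF.......... | a=[0, 1, 3, 4] b=[2]
append(b, 3): bitmap=FFFFFFFF....... | a=[0, 1, 3, 4] b=[2, 5, 6, 7]
append(a, 1): bitmap=FFFFFFFFF...... | a=[0, 1, 3, 4, 8] b=[2, 5, 6, 7]
append(a, 1): bitmap=FFFFFFFFFF..... | a=[0, 1, 3, 4, 8, 9] b=[2, 5, 6, 7]
append(a, 3): bitmap=FFFFFFFFFFFFF.. | a=[0, 1, 3, 4, 8, 9, 10, 11, 12] b=[2, 5, 6, 7]
unlink(b): bitmap=FF.FF...FFFFF.. | a=[0, 1, 3, 4, 8, 9, 10, 11, 12]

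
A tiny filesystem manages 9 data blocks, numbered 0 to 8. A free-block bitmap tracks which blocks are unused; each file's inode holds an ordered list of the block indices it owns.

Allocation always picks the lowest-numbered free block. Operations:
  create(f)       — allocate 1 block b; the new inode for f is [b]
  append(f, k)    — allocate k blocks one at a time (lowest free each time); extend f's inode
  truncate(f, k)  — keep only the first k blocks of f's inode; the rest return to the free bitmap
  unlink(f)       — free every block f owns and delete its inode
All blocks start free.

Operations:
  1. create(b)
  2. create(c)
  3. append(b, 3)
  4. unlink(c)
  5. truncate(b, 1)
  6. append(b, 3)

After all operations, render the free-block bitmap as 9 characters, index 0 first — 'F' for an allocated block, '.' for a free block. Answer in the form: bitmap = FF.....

create(b): bitmap=F........ | b=[0]
create(c): bitmap=FF....... | b=[0] c=[1]
append(b, 3): bitmap=FFFFF.... | b=[0, 2, 3, 4] c=[1]
unlink(c): bitmap=F.FFF.... | b=[0, 2, 3, 4]
truncate(b, 1): bitmap=F........ | b=[0]
append(b, 3): bitmap=FFFF..... | b=[0, 1, 2, 3]

bitmap = FFFF.....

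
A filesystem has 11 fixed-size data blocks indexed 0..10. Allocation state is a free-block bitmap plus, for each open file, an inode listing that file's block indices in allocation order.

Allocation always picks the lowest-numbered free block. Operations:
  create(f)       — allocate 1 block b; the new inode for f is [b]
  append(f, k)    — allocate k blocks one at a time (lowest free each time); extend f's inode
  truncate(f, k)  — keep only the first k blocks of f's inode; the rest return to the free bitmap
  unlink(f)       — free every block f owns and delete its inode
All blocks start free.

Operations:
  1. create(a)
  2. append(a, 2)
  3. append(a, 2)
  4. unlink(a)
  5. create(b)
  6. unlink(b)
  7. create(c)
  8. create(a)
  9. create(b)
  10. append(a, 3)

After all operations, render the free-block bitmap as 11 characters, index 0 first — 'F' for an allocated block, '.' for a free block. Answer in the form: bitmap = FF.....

[1] create(a) — a=0 (map F..........)
[2] append(a, 2) — a=0,1,2 (map FFF........)
[3] append(a, 2) — a=0,1,2,3,4 (map FFFFF......)
[4] unlink(a) —  (map ...........)
[5] create(b) — b=0 (map F..........)
[6] unlink(b) —  (map ...........)
[7] create(c) — c=0 (map F..........)
[8] create(a) — a=1 c=0 (map FF.........)
[9] create(b) — a=1 b=2 c=0 (map FFF........)
[10] append(a, 3) — a=1,3,4,5 b=2 c=0 (map FFFFFF.....)

bitmap = FFFFFF.....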